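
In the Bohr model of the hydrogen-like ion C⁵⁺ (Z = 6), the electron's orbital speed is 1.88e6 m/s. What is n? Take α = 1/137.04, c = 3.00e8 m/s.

v_n = Zαc/n ⇒ n = Zαc/v = 6 × 0.00730 × 3.00e8 / 1.88e6 ≈ 6.99
n = 7

7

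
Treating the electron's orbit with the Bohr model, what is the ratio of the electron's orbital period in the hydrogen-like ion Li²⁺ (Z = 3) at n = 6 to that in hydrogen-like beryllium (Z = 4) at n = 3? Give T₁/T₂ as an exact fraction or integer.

128/9

T ∝ Z^-2 · n^3
T₁/T₂ = (3/4)^-2 · (6/3)^3 = 128/9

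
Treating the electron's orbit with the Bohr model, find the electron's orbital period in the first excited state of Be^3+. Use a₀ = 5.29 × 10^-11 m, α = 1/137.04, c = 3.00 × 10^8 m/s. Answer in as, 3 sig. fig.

r = n²a₀/Z = 2²·5.29 × 10^-11/4 = 5.29 × 10^-11 m
v = Zαc/n = 4·0.00730·3.00 × 10^8/2 = 4.38 × 10^6 m/s
T = 2πr/v = 7.59 × 10^-17 s = 75.9 as

75.9 as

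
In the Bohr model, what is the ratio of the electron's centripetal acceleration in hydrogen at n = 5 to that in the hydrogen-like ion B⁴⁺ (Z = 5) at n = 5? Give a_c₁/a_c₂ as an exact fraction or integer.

1/125

a_c ∝ Z^3 · n^-4
a_c₁/a_c₂ = (1/5)^3 · (5/5)^-4 = 1/125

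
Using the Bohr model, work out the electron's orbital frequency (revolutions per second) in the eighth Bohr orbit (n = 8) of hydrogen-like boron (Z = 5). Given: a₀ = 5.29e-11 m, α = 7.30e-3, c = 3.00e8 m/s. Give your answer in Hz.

r = n²a₀/Z = 6.77e-10 m, v = Zαc/n = 1.37e6 m/s
f = v/(2πr) = 3.22e14 Hz

3.22e14 Hz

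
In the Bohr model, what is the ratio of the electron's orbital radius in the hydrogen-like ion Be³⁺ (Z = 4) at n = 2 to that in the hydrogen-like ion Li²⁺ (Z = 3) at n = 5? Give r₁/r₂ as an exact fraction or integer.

3/25

r ∝ Z^-1 · n^2
r₁/r₂ = (4/3)^-1 · (2/5)^2 = 3/25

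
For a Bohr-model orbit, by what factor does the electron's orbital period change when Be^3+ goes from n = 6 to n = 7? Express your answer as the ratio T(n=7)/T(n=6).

343/216

T ∝ Z^-2 · n^3; with Z fixed, T ∝ n^3.
T(n=7)/T(n=6) = (7/6)^3 = 343/216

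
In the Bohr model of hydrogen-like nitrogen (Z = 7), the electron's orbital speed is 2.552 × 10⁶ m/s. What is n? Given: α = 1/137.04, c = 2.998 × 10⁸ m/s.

6

v_n = Zαc/n ⇒ n = Zαc/v = 7 × 0.007297 × 2.998 × 10⁸ / 2.552 × 10⁶ ≈ 6.00
n = 6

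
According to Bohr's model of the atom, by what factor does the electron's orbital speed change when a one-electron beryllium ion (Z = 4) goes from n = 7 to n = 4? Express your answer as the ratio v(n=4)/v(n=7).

7/4

v ∝ Z^1 · n^-1; with Z fixed, v ∝ n^-1.
v(n=4)/v(n=7) = (4/7)^-1 = 7/4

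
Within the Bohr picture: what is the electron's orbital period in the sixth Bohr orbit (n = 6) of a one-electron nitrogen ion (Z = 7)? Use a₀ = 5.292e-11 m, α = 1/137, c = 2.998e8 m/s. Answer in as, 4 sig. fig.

r = n²a₀/Z = 6²·5.292e-11/7 = 2.722e-10 m
v = Zαc/n = 7·0.007299·2.998e8/6 = 2.553e6 m/s
T = 2πr/v = 6.698e-16 s = 669.8 as

669.8 as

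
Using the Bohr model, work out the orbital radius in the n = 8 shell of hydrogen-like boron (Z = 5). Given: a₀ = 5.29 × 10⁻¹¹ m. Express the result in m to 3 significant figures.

r_n = n²a₀/Z = 8² × 5.29 × 10⁻¹¹ / 5
    = 64 × 5.29 × 10⁻¹¹ / 5 = 6.77 × 10⁻¹⁰ m

6.77 × 10⁻¹⁰ m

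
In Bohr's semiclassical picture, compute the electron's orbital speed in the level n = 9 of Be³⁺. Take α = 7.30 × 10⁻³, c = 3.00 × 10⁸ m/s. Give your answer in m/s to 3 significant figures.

9.73 × 10⁵ m/s

v_n = Zαc/n = 4 × 0.00730 × 3.00 × 10⁸ / 9
    = 9.73 × 10⁵ m/s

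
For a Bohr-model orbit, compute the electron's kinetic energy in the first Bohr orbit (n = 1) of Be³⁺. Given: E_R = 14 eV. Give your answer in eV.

For a Coulomb orbit the virial theorem gives K = −E_n.
E_n = −E_R·Z²/n², so K = E_R·Z²/n² = 14 × 4²/1² = 220 eV

220 eV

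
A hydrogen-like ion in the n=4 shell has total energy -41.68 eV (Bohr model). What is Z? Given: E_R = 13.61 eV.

E_n = −E_R Z²/n² ⇒ Z² = −E_n n²/E_R = 41.68 × 4² / 13.61 ≈ 49.00
Z = 7

7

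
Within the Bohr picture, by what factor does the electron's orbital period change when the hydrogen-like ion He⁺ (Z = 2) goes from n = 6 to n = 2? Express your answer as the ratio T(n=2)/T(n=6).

1/27

T ∝ Z^-2 · n^3; with Z fixed, T ∝ n^3.
T(n=2)/T(n=6) = (2/6)^3 = 1/27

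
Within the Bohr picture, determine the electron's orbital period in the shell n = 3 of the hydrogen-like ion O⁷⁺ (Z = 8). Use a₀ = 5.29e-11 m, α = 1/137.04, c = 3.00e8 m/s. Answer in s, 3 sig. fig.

6.41e-17 s

r = n²a₀/Z = 3²·5.29e-11/8 = 5.95e-11 m
v = Zαc/n = 8·0.00730·3.00e8/3 = 5.84e6 m/s
T = 2πr/v = 6.41e-17 s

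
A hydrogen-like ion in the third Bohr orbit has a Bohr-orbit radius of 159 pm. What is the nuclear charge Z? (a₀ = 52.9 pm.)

3

r_n = n²a₀/Z ⇒ Z = n²a₀/r = 3² × 52.9 / 159 ≈ 2.99
Z = 3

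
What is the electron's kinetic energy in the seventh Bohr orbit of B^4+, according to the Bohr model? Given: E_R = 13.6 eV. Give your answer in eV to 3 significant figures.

6.94 eV

For a Coulomb orbit the virial theorem gives K = −E_n.
E_n = −E_R·Z²/n², so K = E_R·Z²/n² = 13.6 × 5²/7² = 6.94 eV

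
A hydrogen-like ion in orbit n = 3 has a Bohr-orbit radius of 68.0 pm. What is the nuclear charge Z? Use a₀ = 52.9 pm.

7

r_n = n²a₀/Z ⇒ Z = n²a₀/r = 3² × 52.9 / 68.0 ≈ 7.00
Z = 7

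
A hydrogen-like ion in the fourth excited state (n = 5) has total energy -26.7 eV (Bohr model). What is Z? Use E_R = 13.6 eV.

E_n = −E_R Z²/n² ⇒ Z² = −E_n n²/E_R = 26.7 × 5² / 13.6 ≈ 49.08
Z = 7

7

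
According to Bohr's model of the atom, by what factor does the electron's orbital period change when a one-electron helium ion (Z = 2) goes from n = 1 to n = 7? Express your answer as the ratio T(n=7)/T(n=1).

T ∝ Z^-2 · n^3; with Z fixed, T ∝ n^3.
T(n=7)/T(n=1) = (7/1)^3 = 343

343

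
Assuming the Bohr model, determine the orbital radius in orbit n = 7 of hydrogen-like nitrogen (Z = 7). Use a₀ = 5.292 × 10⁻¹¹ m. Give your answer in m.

r_n = n²a₀/Z = 7² × 5.292 × 10⁻¹¹ / 7
    = 49 × 5.292 × 10⁻¹¹ / 7 = 3.704 × 10⁻¹⁰ m

3.704 × 10⁻¹⁰ m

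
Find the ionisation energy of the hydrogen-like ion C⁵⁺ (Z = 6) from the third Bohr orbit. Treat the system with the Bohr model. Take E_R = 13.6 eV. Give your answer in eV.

E_n = −E_R·Z²/n² = −13.6 × 6²/3² eV = -54.4 eV
Ionisation energy = −E_n = 54.4 eV

54.4 eV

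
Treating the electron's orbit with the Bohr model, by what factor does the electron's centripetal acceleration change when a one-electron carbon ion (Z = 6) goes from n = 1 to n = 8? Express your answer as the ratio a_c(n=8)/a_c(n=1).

1/4096

a_c ∝ Z^3 · n^-4; with Z fixed, a_c ∝ n^-4.
a_c(n=8)/a_c(n=1) = (8/1)^-4 = 1/4096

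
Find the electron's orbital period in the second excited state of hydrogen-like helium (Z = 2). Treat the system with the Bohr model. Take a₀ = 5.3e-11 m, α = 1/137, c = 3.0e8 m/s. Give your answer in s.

1.0e-15 s

r = n²a₀/Z = 3²·5.3e-11/2 = 2.4e-10 m
v = Zαc/n = 2·0.0073·3.0e8/3 = 1.5e6 m/s
T = 2πr/v = 1.0e-15 s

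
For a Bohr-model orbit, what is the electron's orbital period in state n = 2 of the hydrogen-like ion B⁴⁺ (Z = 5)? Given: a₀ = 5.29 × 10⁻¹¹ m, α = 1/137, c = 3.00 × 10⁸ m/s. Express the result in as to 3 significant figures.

48.6 as

r = n²a₀/Z = 2²·5.29 × 10⁻¹¹/5 = 4.23 × 10⁻¹¹ m
v = Zαc/n = 5·0.00730·3.00 × 10⁸/2 = 5.47 × 10⁶ m/s
T = 2πr/v = 4.86 × 10⁻¹⁷ s = 48.6 as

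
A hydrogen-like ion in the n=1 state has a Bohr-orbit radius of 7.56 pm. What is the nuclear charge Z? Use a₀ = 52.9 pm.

r_n = n²a₀/Z ⇒ Z = n²a₀/r = 1² × 52.9 / 7.56 ≈ 7.00
Z = 7

7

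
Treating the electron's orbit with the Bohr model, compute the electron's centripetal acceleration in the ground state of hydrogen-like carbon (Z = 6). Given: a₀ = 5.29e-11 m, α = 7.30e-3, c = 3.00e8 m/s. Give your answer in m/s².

1.96e25 m/s²

r = n²a₀/Z = 8.82e-12 m, v = Zαc/n = 1.31e7 m/s
a = v²/r = (1.31e7)² / 8.82e-12 = 1.96e25 m/s²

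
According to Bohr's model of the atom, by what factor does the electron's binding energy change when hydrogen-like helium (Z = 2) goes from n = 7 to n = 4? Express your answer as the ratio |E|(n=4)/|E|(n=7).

49/16

|E| ∝ Z^2 · n^-2; with Z fixed, |E| ∝ n^-2.
|E|(n=4)/|E|(n=7) = (4/7)^-2 = 49/16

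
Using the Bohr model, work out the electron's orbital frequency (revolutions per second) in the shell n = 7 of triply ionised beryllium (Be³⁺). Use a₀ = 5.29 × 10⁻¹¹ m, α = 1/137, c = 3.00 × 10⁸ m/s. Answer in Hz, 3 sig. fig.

r = n²a₀/Z = 6.48 × 10⁻¹⁰ m, v = Zαc/n = 1.25 × 10⁶ m/s
f = v/(2πr) = 3.07 × 10¹⁴ Hz

3.07 × 10¹⁴ Hz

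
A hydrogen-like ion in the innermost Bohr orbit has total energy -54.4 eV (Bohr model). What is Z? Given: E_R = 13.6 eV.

E_n = −E_R Z²/n² ⇒ Z² = −E_n n²/E_R = 54.4 × 1² / 13.6 ≈ 4.00
Z = 2

2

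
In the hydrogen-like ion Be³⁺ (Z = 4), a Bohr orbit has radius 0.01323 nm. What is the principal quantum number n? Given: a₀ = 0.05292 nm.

r_n = n²a₀/Z ⇒ n² = rZ/a₀ = 0.01323 × 4 / 0.05292 ≈ 1.00
n = 1

1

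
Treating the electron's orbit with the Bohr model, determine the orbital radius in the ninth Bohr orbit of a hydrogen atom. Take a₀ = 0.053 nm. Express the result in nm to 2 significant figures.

r_n = n²a₀/Z = 9² × 0.053 / 1
    = 81 × 0.053 / 1 = 4.3 nm

4.3 nm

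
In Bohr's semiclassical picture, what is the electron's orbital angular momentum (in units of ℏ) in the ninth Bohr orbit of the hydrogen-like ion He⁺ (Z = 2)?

9

L_n = nℏ, so L/ℏ = n = 9.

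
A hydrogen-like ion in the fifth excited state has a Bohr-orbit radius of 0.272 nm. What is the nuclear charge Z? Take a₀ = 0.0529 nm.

7

r_n = n²a₀/Z ⇒ Z = n²a₀/r = 6² × 0.0529 / 0.272 ≈ 7.00
Z = 7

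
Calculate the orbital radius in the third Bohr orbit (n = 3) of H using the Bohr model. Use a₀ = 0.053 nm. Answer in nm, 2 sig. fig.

r_n = n²a₀/Z = 3² × 0.053 / 1
    = 9 × 0.053 / 1 = 0.48 nm

0.48 nm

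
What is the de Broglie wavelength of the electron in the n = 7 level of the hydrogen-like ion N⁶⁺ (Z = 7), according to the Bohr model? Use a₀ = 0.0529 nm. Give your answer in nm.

0.332 nm

The Bohr quantisation condition is nλ = 2πr_n.
r_n = n²a₀/Z = 0.370 nm
λ = 2πr_n/n = 2π·0.370/7 = 0.332 nm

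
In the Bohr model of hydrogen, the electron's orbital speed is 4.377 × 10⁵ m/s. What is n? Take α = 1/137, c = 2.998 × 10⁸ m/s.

v_n = Zαc/n ⇒ n = Zαc/v = 1 × 0.007299 × 2.998 × 10⁸ / 4.377 × 10⁵ ≈ 5.00
n = 5

5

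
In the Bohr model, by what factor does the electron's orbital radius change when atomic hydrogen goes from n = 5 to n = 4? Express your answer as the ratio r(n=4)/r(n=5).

16/25

r ∝ Z^-1 · n^2; with Z fixed, r ∝ n^2.
r(n=4)/r(n=5) = (4/5)^2 = 16/25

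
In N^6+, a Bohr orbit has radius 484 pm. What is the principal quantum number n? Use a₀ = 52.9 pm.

r_n = n²a₀/Z ⇒ n² = rZ/a₀ = 484 × 7 / 52.9 ≈ 64.05
n = 8

8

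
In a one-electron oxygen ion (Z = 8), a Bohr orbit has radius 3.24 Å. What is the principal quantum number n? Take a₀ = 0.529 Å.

7

r_n = n²a₀/Z ⇒ n² = rZ/a₀ = 3.24 × 8 / 0.529 ≈ 49.00
n = 7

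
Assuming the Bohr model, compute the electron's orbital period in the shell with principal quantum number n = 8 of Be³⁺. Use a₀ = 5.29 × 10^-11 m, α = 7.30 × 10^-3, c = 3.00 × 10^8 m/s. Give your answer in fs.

4.86 fs

r = n²a₀/Z = 8²·5.29 × 10^-11/4 = 8.46 × 10^-10 m
v = Zαc/n = 4·0.00730·3.00 × 10^8/8 = 1.09 × 10^6 m/s
T = 2πr/v = 4.86 × 10^-15 s = 4.86 fs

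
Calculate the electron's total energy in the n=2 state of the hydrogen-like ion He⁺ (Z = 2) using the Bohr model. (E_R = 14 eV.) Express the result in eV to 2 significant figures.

-14 eV

E_n = −E_R·Z²/n² = −14 × 2²/2² = -14 eV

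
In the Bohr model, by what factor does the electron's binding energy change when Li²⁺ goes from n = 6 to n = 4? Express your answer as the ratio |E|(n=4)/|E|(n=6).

|E| ∝ Z^2 · n^-2; with Z fixed, |E| ∝ n^-2.
|E|(n=4)/|E|(n=6) = (4/6)^-2 = 9/4

9/4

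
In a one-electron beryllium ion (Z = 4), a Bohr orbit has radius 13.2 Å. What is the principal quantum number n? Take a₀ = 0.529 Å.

r_n = n²a₀/Z ⇒ n² = rZ/a₀ = 13.2 × 4 / 0.529 ≈ 99.81
n = 10

10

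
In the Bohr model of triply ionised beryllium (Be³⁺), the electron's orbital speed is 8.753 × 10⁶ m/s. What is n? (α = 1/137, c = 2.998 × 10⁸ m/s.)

v_n = Zαc/n ⇒ n = Zαc/v = 4 × 0.007299 × 2.998 × 10⁸ / 8.753 × 10⁶ ≈ 1.00
n = 1

1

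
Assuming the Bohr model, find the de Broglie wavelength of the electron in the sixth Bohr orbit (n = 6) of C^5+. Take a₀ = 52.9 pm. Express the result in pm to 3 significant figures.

332 pm

The Bohr quantisation condition is nλ = 2πr_n.
r_n = n²a₀/Z = 317 pm
λ = 2πr_n/n = 2π·317/6 = 332 pm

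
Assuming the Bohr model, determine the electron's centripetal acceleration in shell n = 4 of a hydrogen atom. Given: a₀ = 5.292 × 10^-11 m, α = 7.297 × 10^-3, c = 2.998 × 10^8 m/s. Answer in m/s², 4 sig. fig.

r = n²a₀/Z = 8.467 × 10^-10 m, v = Zαc/n = 5.469 × 10^5 m/s
a = v²/r = (5.469 × 10^5)² / 8.467 × 10^-10 = 3.533 × 10^20 m/s²

3.533 × 10^20 m/s²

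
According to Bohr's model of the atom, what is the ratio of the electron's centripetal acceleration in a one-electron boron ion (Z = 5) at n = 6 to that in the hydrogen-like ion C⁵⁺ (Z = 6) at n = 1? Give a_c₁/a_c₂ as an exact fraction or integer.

125/279936

a_c ∝ Z^3 · n^-4
a_c₁/a_c₂ = (5/6)^3 · (6/1)^-4 = 125/279936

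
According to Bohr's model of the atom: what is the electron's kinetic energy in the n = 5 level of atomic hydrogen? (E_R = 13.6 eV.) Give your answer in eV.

For a Coulomb orbit the virial theorem gives K = −E_n.
E_n = −E_R·Z²/n², so K = E_R·Z²/n² = 13.6 × 1²/5² = 0.544 eV

0.544 eV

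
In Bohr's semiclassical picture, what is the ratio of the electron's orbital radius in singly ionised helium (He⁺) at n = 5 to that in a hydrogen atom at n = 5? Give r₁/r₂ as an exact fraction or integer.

r ∝ Z^-1 · n^2
r₁/r₂ = (2/1)^-1 · (5/5)^2 = 1/2

1/2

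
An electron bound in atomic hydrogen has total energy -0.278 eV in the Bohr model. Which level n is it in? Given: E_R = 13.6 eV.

E_n = −E_R Z²/n² ⇒ n² = E_R Z²/(−E_n) = 13.6 × 1² / 0.278 ≈ 48.92
n = 7

7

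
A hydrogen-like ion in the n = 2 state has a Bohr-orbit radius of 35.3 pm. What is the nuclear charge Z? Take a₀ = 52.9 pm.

6

r_n = n²a₀/Z ⇒ Z = n²a₀/r = 2² × 52.9 / 35.3 ≈ 5.99
Z = 6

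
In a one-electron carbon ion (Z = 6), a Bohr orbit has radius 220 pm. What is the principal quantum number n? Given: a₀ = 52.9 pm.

5

r_n = n²a₀/Z ⇒ n² = rZ/a₀ = 220 × 6 / 52.9 ≈ 24.95
n = 5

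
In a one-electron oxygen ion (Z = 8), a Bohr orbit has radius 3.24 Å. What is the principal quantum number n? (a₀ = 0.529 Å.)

r_n = n²a₀/Z ⇒ n² = rZ/a₀ = 3.24 × 8 / 0.529 ≈ 49.00
n = 7

7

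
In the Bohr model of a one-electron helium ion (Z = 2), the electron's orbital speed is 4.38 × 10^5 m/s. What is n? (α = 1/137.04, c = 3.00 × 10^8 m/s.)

v_n = Zαc/n ⇒ n = Zαc/v = 2 × 0.00730 × 3.00 × 10^8 / 4.38 × 10^5 ≈ 10.00
n = 10

10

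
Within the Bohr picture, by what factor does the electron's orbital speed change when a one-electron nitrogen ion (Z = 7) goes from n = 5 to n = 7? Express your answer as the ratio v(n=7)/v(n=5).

5/7

v ∝ Z^1 · n^-1; with Z fixed, v ∝ n^-1.
v(n=7)/v(n=5) = (7/5)^-1 = 5/7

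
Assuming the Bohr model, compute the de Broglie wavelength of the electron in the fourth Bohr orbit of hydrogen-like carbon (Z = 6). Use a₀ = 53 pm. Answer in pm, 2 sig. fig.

220 pm

The Bohr quantisation condition is nλ = 2πr_n.
r_n = n²a₀/Z = 140 pm
λ = 2πr_n/n = 2π·140/4 = 220 pm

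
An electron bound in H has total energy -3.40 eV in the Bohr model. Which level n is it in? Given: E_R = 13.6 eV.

2

E_n = −E_R Z²/n² ⇒ n² = E_R Z²/(−E_n) = 13.6 × 1² / 3.40 ≈ 4.00
n = 2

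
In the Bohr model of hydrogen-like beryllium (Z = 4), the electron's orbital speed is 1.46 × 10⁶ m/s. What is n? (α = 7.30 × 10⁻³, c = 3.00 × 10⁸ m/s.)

6

v_n = Zαc/n ⇒ n = Zαc/v = 4 × 0.00730 × 3.00 × 10⁸ / 1.46 × 10⁶ ≈ 6.00
n = 6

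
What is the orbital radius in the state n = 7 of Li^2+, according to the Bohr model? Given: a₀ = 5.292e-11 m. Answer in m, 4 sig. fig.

r_n = n²a₀/Z = 7² × 5.292e-11 / 3
    = 49 × 5.292e-11 / 3 = 8.644e-10 m

8.644e-10 m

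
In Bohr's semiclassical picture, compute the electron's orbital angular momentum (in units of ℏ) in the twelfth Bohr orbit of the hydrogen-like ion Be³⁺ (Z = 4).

L_n = nℏ, so L/ℏ = n = 12.

12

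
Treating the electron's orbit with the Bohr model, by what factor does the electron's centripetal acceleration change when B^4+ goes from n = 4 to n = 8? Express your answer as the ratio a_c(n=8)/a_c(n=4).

a_c ∝ Z^3 · n^-4; with Z fixed, a_c ∝ n^-4.
a_c(n=8)/a_c(n=4) = (8/4)^-4 = 1/16

1/16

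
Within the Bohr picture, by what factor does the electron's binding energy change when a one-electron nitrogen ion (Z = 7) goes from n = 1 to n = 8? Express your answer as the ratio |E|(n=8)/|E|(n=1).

1/64

|E| ∝ Z^2 · n^-2; with Z fixed, |E| ∝ n^-2.
|E|(n=8)/|E|(n=1) = (8/1)^-2 = 1/64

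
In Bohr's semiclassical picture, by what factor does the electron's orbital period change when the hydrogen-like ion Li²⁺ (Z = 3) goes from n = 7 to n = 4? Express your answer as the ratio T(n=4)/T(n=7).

T ∝ Z^-2 · n^3; with Z fixed, T ∝ n^3.
T(n=4)/T(n=7) = (4/7)^3 = 64/343

64/343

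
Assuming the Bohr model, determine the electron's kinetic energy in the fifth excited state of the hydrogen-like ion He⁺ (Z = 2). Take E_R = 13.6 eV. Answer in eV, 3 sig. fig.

1.51 eV

For a Coulomb orbit the virial theorem gives K = −E_n.
E_n = −E_R·Z²/n², so K = E_R·Z²/n² = 13.6 × 2²/6² = 1.51 eV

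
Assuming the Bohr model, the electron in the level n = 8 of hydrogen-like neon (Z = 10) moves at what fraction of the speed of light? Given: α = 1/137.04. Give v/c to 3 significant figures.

0.00912

v_n = Zαc/n, so v/c = Zα/n = 10 × 0.00730 / 8 = 0.00912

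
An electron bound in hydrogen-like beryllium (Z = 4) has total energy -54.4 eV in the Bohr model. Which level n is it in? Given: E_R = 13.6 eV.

E_n = −E_R Z²/n² ⇒ n² = E_R Z²/(−E_n) = 13.6 × 4² / 54.4 ≈ 4.00
n = 2

2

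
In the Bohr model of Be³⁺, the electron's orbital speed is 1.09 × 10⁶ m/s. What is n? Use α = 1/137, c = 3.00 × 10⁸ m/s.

8

v_n = Zαc/n ⇒ n = Zαc/v = 4 × 0.00730 × 3.00 × 10⁸ / 1.09 × 10⁶ ≈ 8.04
n = 8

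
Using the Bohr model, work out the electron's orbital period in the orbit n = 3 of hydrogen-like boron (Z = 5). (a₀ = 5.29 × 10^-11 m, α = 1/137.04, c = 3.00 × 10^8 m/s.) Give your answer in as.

r = n²a₀/Z = 3²·5.29 × 10^-11/5 = 9.52 × 10^-11 m
v = Zαc/n = 5·0.00730·3.00 × 10^8/3 = 3.65 × 10^6 m/s
T = 2πr/v = 1.64 × 10^-16 s = 164 as

164 as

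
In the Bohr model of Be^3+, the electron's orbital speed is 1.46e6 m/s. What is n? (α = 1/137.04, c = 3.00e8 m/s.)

v_n = Zαc/n ⇒ n = Zαc/v = 4 × 0.00730 × 3.00e8 / 1.46e6 ≈ 6.00
n = 6

6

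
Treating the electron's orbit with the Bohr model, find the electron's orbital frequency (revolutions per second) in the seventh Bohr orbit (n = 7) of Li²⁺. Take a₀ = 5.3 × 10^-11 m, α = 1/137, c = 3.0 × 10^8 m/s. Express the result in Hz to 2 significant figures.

1.7 × 10^14 Hz

r = n²a₀/Z = 8.7 × 10^-10 m, v = Zαc/n = 9.4 × 10^5 m/s
f = v/(2πr) = 1.7 × 10^14 Hz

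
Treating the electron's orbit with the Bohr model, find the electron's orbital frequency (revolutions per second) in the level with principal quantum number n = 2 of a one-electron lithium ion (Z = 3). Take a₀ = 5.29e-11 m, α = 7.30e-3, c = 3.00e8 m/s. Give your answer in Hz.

r = n²a₀/Z = 7.05e-11 m, v = Zαc/n = 3.29e6 m/s
f = v/(2πr) = 7.41e15 Hz

7.41e15 Hz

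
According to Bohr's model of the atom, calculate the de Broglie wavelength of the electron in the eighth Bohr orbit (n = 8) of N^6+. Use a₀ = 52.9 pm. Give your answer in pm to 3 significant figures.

380 pm

The Bohr quantisation condition is nλ = 2πr_n.
r_n = n²a₀/Z = 484 pm
λ = 2πr_n/n = 2π·484/8 = 380 pm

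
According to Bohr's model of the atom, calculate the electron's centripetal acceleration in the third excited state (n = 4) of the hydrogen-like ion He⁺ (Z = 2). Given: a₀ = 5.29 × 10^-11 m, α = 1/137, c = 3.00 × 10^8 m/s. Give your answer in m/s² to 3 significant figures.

r = n²a₀/Z = 4.23 × 10^-10 m, v = Zαc/n = 1.09 × 10^6 m/s
a = v²/r = (1.09 × 10^6)² / 4.23 × 10^-10 = 2.83 × 10^21 m/s²

2.83 × 10^21 m/s²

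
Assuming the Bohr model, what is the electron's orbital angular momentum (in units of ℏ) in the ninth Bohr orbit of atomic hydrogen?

9

L_n = nℏ, so L/ℏ = n = 9.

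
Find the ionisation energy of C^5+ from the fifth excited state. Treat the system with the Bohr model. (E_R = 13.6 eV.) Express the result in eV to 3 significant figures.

13.6 eV

E_n = −E_R·Z²/n² = −13.6 × 6²/6² eV = -13.6 eV
Ionisation energy = −E_n = 13.6 eV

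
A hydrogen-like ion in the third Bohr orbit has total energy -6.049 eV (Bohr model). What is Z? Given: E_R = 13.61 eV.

E_n = −E_R Z²/n² ⇒ Z² = −E_n n²/E_R = 6.049 × 3² / 13.61 ≈ 4.00
Z = 2

2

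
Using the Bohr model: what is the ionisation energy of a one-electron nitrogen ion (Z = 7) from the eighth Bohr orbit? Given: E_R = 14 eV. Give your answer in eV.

E_n = −E_R·Z²/n² = −14 × 7²/8² eV = -11 eV
Ionisation energy = −E_n = 11 eV

11 eV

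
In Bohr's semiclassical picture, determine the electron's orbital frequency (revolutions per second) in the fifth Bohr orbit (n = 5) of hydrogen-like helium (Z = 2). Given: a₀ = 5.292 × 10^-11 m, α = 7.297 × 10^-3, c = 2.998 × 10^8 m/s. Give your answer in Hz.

r = n²a₀/Z = 6.615 × 10^-10 m, v = Zαc/n = 8.751 × 10^5 m/s
f = v/(2πr) = 2.105 × 10^14 Hz

2.105 × 10^14 Hz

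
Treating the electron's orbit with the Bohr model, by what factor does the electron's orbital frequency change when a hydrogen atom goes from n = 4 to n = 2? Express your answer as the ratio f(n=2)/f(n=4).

f ∝ Z^2 · n^-3; with Z fixed, f ∝ n^-3.
f(n=2)/f(n=4) = (2/4)^-3 = 8

8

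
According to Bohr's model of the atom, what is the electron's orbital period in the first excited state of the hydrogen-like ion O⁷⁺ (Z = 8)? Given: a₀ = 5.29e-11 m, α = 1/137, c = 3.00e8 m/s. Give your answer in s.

r = n²a₀/Z = 2²·5.29e-11/8 = 2.65e-11 m
v = Zαc/n = 8·0.00730·3.00e8/2 = 8.76e6 m/s
T = 2πr/v = 1.90e-17 s

1.90e-17 s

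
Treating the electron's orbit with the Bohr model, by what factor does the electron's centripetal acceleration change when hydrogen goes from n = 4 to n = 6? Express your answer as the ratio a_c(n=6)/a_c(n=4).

16/81

a_c ∝ Z^3 · n^-4; with Z fixed, a_c ∝ n^-4.
a_c(n=6)/a_c(n=4) = (6/4)^-4 = 16/81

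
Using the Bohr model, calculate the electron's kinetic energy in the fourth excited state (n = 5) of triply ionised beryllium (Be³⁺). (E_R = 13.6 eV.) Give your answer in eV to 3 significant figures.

8.70 eV

For a Coulomb orbit the virial theorem gives K = −E_n.
E_n = −E_R·Z²/n², so K = E_R·Z²/n² = 13.6 × 4²/5² = 8.70 eV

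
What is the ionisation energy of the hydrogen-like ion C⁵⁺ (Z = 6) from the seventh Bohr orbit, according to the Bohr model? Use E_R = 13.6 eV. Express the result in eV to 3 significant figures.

9.99 eV

E_n = −E_R·Z²/n² = −13.6 × 6²/7² eV = -9.99 eV
Ionisation energy = −E_n = 9.99 eV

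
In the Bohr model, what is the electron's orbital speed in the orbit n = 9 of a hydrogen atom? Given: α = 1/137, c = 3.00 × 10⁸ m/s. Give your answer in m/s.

v_n = Zαc/n = 1 × 0.00730 × 3.00 × 10⁸ / 9
    = 2.43 × 10⁵ m/s

2.43 × 10⁵ m/s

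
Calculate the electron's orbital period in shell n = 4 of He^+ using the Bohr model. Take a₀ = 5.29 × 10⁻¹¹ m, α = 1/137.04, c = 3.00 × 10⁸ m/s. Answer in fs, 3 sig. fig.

r = n²a₀/Z = 4²·5.29 × 10⁻¹¹/2 = 4.23 × 10⁻¹⁰ m
v = Zαc/n = 2·0.00730·3.00 × 10⁸/4 = 1.09 × 10⁶ m/s
T = 2πr/v = 2.43 × 10⁻¹⁵ s = 2.43 fs

2.43 fs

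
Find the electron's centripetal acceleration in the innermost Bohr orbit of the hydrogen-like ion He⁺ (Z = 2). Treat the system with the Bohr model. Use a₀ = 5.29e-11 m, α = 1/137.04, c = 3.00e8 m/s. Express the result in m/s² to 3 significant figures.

r = n²a₀/Z = 2.65e-11 m, v = Zαc/n = 4.38e6 m/s
a = v²/r = (4.38e6)² / 2.65e-11 = 7.25e23 m/s²

7.25e23 m/s²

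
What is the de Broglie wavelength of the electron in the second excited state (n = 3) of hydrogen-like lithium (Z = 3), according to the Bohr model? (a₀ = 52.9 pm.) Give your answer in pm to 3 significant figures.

The Bohr quantisation condition is nλ = 2πr_n.
r_n = n²a₀/Z = 159 pm
λ = 2πr_n/n = 2π·159/3 = 332 pm

332 pm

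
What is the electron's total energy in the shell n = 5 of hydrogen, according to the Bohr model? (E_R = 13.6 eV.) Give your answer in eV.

-0.544 eV

E_n = −E_R·Z²/n² = −13.6 × 1²/5² = -0.544 eV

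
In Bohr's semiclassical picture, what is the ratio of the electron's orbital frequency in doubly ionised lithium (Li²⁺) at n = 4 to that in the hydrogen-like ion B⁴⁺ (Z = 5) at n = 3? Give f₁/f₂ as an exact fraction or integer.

243/1600

f ∝ Z^2 · n^-3
f₁/f₂ = (3/5)^2 · (4/3)^-3 = 243/1600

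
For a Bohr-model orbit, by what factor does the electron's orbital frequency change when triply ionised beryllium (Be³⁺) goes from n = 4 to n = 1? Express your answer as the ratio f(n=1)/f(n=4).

f ∝ Z^2 · n^-3; with Z fixed, f ∝ n^-3.
f(n=1)/f(n=4) = (1/4)^-3 = 64

64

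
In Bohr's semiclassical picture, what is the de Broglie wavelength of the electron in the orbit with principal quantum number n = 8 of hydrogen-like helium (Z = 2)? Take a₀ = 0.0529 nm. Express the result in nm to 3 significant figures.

The Bohr quantisation condition is nλ = 2πr_n.
r_n = n²a₀/Z = 1.69 nm
λ = 2πr_n/n = 2π·1.69/8 = 1.33 nm

1.33 nm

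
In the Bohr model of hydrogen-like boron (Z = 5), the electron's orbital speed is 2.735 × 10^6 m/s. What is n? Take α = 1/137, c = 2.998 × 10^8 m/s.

4

v_n = Zαc/n ⇒ n = Zαc/v = 5 × 0.007299 × 2.998 × 10^8 / 2.735 × 10^6 ≈ 4.00
n = 4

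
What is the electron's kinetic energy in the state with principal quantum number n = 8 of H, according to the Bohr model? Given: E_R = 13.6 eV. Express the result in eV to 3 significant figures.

0.212 eV

For a Coulomb orbit the virial theorem gives K = −E_n.
E_n = −E_R·Z²/n², so K = E_R·Z²/n² = 13.6 × 1²/8² = 0.212 eV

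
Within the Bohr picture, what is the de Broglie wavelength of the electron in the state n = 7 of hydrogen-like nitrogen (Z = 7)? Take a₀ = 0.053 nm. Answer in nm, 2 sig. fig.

0.33 nm

The Bohr quantisation condition is nλ = 2πr_n.
r_n = n²a₀/Z = 0.37 nm
λ = 2πr_n/n = 2π·0.37/7 = 0.33 nm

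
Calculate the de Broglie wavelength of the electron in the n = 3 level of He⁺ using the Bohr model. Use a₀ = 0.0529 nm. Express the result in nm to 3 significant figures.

The Bohr quantisation condition is nλ = 2πr_n.
r_n = n²a₀/Z = 0.238 nm
λ = 2πr_n/n = 2π·0.238/3 = 0.499 nm

0.499 nm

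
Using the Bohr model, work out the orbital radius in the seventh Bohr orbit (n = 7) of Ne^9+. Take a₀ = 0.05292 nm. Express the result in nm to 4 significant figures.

0.2593 nm

r_n = n²a₀/Z = 7² × 0.05292 / 10
    = 49 × 0.05292 / 10 = 0.2593 nm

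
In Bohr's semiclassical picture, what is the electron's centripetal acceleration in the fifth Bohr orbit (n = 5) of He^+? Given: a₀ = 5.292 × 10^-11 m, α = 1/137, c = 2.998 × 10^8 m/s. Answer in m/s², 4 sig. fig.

r = n²a₀/Z = 6.615 × 10^-10 m, v = Zαc/n = 8.753 × 10^5 m/s
a = v²/r = (8.753 × 10^5)² / 6.615 × 10^-10 = 1.158 × 10^21 m/s²

1.158 × 10^21 m/s²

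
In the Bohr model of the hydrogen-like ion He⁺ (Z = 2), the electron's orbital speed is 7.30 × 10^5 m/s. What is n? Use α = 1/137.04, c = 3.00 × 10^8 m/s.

v_n = Zαc/n ⇒ n = Zαc/v = 2 × 0.00730 × 3.00 × 10^8 / 7.30 × 10^5 ≈ 6.00
n = 6

6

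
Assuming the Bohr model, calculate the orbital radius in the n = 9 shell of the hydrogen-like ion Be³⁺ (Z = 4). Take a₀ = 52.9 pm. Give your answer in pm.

r_n = n²a₀/Z = 9² × 52.9 / 4
    = 81 × 52.9 / 4 = 1070 pm

1070 pm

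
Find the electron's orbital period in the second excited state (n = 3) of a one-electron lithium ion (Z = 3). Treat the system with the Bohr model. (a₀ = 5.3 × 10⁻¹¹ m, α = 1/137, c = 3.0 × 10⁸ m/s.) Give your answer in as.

r = n²a₀/Z = 3²·5.3 × 10⁻¹¹/3 = 1.6 × 10⁻¹⁰ m
v = Zαc/n = 3·0.0073·3.0 × 10⁸/3 = 2.2 × 10⁶ m/s
T = 2πr/v = 4.6 × 10⁻¹⁶ s = 460 as

460 as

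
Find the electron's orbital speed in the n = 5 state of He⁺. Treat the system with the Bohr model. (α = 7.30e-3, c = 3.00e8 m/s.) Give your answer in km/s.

v_n = Zαc/n = 2 × 0.00730 × 3.00e8 / 5
    = 876 km/s

876 km/s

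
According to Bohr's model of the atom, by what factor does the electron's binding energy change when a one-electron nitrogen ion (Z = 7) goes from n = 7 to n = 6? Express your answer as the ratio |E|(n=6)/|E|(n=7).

|E| ∝ Z^2 · n^-2; with Z fixed, |E| ∝ n^-2.
|E|(n=6)/|E|(n=7) = (6/7)^-2 = 49/36

49/36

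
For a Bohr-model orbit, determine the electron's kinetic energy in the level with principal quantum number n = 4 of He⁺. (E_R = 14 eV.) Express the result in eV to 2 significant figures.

3.5 eV

For a Coulomb orbit the virial theorem gives K = −E_n.
E_n = −E_R·Z²/n², so K = E_R·Z²/n² = 14 × 2²/4² = 3.5 eV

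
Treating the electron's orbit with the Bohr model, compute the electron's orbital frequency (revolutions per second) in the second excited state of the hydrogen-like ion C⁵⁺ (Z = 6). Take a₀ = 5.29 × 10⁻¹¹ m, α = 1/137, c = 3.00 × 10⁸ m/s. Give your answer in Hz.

8.78 × 10¹⁵ Hz

r = n²a₀/Z = 7.94 × 10⁻¹¹ m, v = Zαc/n = 4.38 × 10⁶ m/s
f = v/(2πr) = 8.78 × 10¹⁵ Hz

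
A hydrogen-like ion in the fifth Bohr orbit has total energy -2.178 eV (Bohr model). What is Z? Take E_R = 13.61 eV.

2

E_n = −E_R Z²/n² ⇒ Z² = −E_n n²/E_R = 2.178 × 5² / 13.61 ≈ 4.00
Z = 2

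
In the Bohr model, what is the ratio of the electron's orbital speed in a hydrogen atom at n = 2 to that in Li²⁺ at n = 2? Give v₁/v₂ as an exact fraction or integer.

1/3

v ∝ Z^1 · n^-1
v₁/v₂ = (1/3)^1 · (2/2)^-1 = 1/3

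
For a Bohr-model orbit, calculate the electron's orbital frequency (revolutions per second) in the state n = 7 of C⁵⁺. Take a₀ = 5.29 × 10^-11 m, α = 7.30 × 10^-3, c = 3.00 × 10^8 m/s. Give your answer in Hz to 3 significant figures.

6.92 × 10^14 Hz

r = n²a₀/Z = 4.32 × 10^-10 m, v = Zαc/n = 1.88 × 10^6 m/s
f = v/(2πr) = 6.92 × 10^14 Hz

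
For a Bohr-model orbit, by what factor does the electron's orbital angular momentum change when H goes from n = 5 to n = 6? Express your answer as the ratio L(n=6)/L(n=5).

6/5

L = nℏ depends only on n, so L ∝ n.
L(n=6)/L(n=5) = (6/5)^1 = 6/5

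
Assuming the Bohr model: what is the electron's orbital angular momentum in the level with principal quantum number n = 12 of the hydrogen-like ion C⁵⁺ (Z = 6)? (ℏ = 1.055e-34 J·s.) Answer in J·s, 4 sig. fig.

1.266e-33 J·s

L_n = nℏ = 12 × 1.055e-34 = 1.266e-33 J·s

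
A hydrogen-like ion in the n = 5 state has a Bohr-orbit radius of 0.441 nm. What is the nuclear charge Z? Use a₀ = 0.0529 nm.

3

r_n = n²a₀/Z ⇒ Z = n²a₀/r = 5² × 0.0529 / 0.441 ≈ 3.00
Z = 3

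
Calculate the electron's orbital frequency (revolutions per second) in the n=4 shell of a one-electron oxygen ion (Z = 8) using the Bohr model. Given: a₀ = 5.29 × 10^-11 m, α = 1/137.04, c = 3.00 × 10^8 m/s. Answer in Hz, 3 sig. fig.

r = n²a₀/Z = 1.06 × 10^-10 m, v = Zαc/n = 4.38 × 10^6 m/s
f = v/(2πr) = 6.59 × 10^15 Hz

6.59 × 10^15 Hz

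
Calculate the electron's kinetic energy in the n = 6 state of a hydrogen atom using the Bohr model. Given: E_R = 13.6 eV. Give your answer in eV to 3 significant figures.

For a Coulomb orbit the virial theorem gives K = −E_n.
E_n = −E_R·Z²/n², so K = E_R·Z²/n² = 13.6 × 1²/6² = 0.378 eV

0.378 eV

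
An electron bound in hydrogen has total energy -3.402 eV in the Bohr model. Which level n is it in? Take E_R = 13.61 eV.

E_n = −E_R Z²/n² ⇒ n² = E_R Z²/(−E_n) = 13.61 × 1² / 3.402 ≈ 4.00
n = 2

2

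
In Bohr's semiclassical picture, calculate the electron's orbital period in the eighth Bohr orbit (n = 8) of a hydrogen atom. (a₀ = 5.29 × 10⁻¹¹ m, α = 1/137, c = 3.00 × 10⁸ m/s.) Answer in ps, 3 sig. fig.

r = n²a₀/Z = 8²·5.29 × 10⁻¹¹/1 = 3.39 × 10⁻⁹ m
v = Zαc/n = 1·0.00730·3.00 × 10⁸/8 = 2.74 × 10⁵ m/s
T = 2πr/v = 7.77 × 10⁻¹⁴ s = 0.0777 ps

0.0777 ps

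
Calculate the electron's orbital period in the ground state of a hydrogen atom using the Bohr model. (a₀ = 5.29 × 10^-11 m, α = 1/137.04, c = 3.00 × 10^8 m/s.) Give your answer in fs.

0.152 fs

r = n²a₀/Z = 1²·5.29 × 10^-11/1 = 5.29 × 10^-11 m
v = Zαc/n = 1·0.00730·3.00 × 10^8/1 = 2.19 × 10^6 m/s
T = 2πr/v = 1.52 × 10^-16 s = 0.152 fs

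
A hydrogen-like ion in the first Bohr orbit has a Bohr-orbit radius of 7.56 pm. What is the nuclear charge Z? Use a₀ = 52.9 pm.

7

r_n = n²a₀/Z ⇒ Z = n²a₀/r = 1² × 52.9 / 7.56 ≈ 7.00
Z = 7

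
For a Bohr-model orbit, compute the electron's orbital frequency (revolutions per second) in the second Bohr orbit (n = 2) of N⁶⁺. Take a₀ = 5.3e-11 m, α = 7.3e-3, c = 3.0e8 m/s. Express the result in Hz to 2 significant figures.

4.0e16 Hz

r = n²a₀/Z = 3.0e-11 m, v = Zαc/n = 7.7e6 m/s
f = v/(2πr) = 4.0e16 Hz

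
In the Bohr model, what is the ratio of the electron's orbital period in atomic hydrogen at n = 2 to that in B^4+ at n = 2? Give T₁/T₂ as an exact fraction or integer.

T ∝ Z^-2 · n^3
T₁/T₂ = (1/5)^-2 · (2/2)^3 = 25

25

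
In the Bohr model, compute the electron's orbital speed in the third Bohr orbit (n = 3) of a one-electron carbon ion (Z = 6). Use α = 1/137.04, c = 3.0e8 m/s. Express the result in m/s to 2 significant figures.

4.4e6 m/s

v_n = Zαc/n = 6 × 0.0073 × 3.0e8 / 3
    = 4.4e6 m/s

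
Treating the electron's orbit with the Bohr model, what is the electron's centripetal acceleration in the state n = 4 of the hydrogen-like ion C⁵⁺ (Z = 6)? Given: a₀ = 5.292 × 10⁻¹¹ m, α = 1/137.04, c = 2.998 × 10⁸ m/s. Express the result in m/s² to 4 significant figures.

7.631 × 10²² m/s²

r = n²a₀/Z = 1.411 × 10⁻¹⁰ m, v = Zαc/n = 3.282 × 10⁶ m/s
a = v²/r = (3.282 × 10⁶)² / 1.411 × 10⁻¹⁰ = 7.631 × 10²² m/s²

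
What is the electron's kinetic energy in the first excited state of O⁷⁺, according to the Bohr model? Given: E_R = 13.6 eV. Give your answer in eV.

For a Coulomb orbit the virial theorem gives K = −E_n.
E_n = −E_R·Z²/n², so K = E_R·Z²/n² = 13.6 × 8²/2² = 218 eV

218 eV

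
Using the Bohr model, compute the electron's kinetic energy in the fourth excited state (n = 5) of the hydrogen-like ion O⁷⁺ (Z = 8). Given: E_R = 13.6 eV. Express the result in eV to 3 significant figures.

For a Coulomb orbit the virial theorem gives K = −E_n.
E_n = −E_R·Z²/n², so K = E_R·Z²/n² = 13.6 × 8²/5² = 34.8 eV

34.8 eV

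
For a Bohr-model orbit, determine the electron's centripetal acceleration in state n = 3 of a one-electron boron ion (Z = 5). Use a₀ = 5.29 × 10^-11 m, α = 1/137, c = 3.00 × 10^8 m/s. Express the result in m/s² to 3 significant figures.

1.40 × 10^23 m/s²

r = n²a₀/Z = 9.52 × 10^-11 m, v = Zαc/n = 3.65 × 10^6 m/s
a = v²/r = (3.65 × 10^6)² / 9.52 × 10^-11 = 1.40 × 10^23 m/s²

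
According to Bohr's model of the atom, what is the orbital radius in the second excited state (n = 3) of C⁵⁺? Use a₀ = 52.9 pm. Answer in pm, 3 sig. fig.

r_n = n²a₀/Z = 3² × 52.9 / 6
    = 9 × 52.9 / 6 = 79.3 pm

79.3 pm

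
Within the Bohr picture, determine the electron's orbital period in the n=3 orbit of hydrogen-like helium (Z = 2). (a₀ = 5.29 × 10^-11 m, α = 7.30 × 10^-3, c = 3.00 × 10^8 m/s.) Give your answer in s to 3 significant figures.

1.02 × 10^-15 s

r = n²a₀/Z = 3²·5.29 × 10^-11/2 = 2.38 × 10^-10 m
v = Zαc/n = 2·0.00730·3.00 × 10^8/3 = 1.46 × 10^6 m/s
T = 2πr/v = 1.02 × 10^-15 s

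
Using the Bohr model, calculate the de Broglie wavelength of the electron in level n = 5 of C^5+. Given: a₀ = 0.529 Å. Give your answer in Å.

2.77 Å

The Bohr quantisation condition is nλ = 2πr_n.
r_n = n²a₀/Z = 2.20 Å
λ = 2πr_n/n = 2π·2.20/5 = 2.77 Å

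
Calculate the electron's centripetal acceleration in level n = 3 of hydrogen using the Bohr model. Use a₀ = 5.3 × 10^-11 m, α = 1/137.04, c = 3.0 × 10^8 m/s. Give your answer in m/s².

r = n²a₀/Z = 4.8 × 10^-10 m, v = Zαc/n = 7.3 × 10^5 m/s
a = v²/r = (7.3 × 10^5)² / 4.8 × 10^-10 = 1.1 × 10^21 m/s²

1.1 × 10^21 m/s²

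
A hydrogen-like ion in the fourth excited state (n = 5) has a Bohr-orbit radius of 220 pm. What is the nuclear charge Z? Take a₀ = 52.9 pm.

6

r_n = n²a₀/Z ⇒ Z = n²a₀/r = 5² × 52.9 / 220 ≈ 6.01
Z = 6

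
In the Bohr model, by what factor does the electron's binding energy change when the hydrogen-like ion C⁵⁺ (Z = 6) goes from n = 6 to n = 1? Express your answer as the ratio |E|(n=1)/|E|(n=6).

36

|E| ∝ Z^2 · n^-2; with Z fixed, |E| ∝ n^-2.
|E|(n=1)/|E|(n=6) = (1/6)^-2 = 36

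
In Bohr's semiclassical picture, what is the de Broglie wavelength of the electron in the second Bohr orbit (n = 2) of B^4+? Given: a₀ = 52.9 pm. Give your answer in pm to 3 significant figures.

The Bohr quantisation condition is nλ = 2πr_n.
r_n = n²a₀/Z = 42.3 pm
λ = 2πr_n/n = 2π·42.3/2 = 133 pm

133 pm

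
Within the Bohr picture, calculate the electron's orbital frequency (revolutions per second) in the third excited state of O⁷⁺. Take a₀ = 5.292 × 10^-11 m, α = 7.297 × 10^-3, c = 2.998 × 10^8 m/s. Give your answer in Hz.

r = n²a₀/Z = 1.058 × 10^-10 m, v = Zαc/n = 4.375 × 10^6 m/s
f = v/(2πr) = 6.579 × 10^15 Hz

6.579 × 10^15 Hz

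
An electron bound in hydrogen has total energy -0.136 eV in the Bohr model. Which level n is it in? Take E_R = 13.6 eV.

10

E_n = −E_R Z²/n² ⇒ n² = E_R Z²/(−E_n) = 13.6 × 1² / 0.136 ≈ 100.00
n = 10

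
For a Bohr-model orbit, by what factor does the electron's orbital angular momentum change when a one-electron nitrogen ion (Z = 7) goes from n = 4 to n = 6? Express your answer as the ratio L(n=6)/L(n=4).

L = nℏ depends only on n, so L ∝ n.
L(n=6)/L(n=4) = (6/4)^1 = 3/2

3/2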